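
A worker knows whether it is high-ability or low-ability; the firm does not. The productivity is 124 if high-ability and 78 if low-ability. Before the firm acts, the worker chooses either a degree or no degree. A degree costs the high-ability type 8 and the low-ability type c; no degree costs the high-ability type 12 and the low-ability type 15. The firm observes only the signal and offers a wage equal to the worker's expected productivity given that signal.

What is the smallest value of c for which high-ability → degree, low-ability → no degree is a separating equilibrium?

Under separation: degree → high-ability (pays 124); no degree → low-ability (pays 78).
High-ability: 124 − 8 = 116 ≥ 78 − 12 = 66. Holds regardless of c. ✓
Low-ability: 78 − 15 ≥ 124 − c, so c ≥ 124 − 63 = 61.

61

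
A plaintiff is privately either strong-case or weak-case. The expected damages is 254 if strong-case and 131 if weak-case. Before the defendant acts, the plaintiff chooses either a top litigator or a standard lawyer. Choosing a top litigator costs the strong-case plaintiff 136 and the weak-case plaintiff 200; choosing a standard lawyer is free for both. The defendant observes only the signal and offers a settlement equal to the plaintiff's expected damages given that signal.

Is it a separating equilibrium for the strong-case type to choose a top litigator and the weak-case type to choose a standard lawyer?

No

If types separate, top litigator earns payment 254 and standard lawyer earns 131.
Strong-case: top litigator gives 254 − 136 = 118; standard lawyer gives 131 − 0 = 131. Would deviate. ✗
Weak-case: standard lawyer gives 131 − 0 = 131; top litigator gives 254 − 200 = 54. No deviation. ✓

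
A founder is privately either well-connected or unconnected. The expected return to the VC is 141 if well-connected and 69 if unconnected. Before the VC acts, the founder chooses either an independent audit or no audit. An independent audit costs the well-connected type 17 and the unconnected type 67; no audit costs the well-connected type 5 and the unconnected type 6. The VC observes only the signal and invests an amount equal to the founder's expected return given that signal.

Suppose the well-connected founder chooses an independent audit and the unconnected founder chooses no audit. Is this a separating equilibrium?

No

Under separation the VC infers type exactly: audit → well-connected (pays 141), no audit → unconnected (pays 69).
Well-connected: audit gives 141 − 17 = 124; no audit gives 69 − 5 = 64. No deviation. ✓
Unconnected: no audit gives 69 − 6 = 63; audit gives 141 − 67 = 74. Would deviate. ✗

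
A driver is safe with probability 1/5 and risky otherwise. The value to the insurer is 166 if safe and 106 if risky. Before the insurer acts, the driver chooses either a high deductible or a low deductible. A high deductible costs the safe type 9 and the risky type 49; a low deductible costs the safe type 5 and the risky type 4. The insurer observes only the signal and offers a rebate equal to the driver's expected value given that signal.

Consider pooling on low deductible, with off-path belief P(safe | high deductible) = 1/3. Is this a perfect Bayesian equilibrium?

At the pooled signal (low deductible) the insurer holds the prior 1/5 and pays 1/5·166 + 4/5·106 = 118. Off-path (high deductible) belief 1/3 gives 1/3·166 + 2/3·106 = 126.
Safe: low deductible gives 118 − 5 = 113; high deductible gives 126 − 9 = 117. Deviates. ✗
Risky: low deductible gives 118 − 4 = 114; high deductible gives 126 − 49 = 77. Stays. ✓

No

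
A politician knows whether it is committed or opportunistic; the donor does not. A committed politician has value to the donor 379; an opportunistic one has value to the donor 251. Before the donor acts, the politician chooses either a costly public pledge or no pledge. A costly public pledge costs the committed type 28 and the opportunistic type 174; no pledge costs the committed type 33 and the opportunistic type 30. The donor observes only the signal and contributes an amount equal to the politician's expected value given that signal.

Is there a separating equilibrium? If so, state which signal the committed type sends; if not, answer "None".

pledge

Try committed → pledge, opportunistic → no pledge:
  If types separate, pledge earns payment 379 and no pledge earns 251.
  Committed: pledge gives 379 − 28 = 351; no pledge gives 251 − 33 = 218. No deviation. ✓
  Opportunistic: no pledge gives 251 − 30 = 221; pledge gives 379 − 174 = 205. No deviation. ✓
Both hold — the committed type sends pledge.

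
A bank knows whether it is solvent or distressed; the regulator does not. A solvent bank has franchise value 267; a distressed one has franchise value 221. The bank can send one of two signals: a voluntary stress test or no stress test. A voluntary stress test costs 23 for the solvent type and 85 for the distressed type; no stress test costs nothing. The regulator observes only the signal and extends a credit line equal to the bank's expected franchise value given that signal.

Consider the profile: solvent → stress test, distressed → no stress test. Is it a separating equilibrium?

Yes

If types separate, stress test earns payment 267 and no stress test earns 221.
Solvent: stress test gives 267 − 23 = 244; no stress test gives 221 − 0 = 221. No deviation. ✓
Distressed: no stress test gives 221 − 0 = 221; stress test gives 267 − 85 = 182. No deviation. ✓
Neither type gains from mimicking the other.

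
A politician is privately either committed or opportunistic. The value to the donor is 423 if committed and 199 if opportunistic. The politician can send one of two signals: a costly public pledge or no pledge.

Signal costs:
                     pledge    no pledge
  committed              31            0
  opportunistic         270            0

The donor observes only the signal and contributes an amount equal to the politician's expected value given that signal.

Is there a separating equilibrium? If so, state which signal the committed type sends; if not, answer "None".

pledge

Try committed → pledge, opportunistic → no pledge:
  If types separate, pledge earns payment 423 and no pledge earns 199.
  Committed: pledge gives 423 − 31 = 392; no pledge gives 199 − 0 = 199. No deviation. ✓
  Opportunistic: no pledge gives 199 − 0 = 199; pledge gives 423 − 270 = 153. No deviation. ✓
Both hold — the committed type sends pledge.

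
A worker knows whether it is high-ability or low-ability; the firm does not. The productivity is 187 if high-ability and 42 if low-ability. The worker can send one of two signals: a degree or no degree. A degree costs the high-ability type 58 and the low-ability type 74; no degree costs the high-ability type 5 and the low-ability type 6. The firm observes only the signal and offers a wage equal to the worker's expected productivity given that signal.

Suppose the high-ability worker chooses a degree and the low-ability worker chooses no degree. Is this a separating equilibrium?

Under separation the firm infers type exactly: degree → high-ability (pays 187), no degree → low-ability (pays 42).
High-ability: degree gives 187 − 58 = 129; no degree gives 42 − 5 = 37. No deviation. ✓
Low-ability: no degree gives 42 − 6 = 36; degree gives 187 − 74 = 113. Would deviate. ✗

No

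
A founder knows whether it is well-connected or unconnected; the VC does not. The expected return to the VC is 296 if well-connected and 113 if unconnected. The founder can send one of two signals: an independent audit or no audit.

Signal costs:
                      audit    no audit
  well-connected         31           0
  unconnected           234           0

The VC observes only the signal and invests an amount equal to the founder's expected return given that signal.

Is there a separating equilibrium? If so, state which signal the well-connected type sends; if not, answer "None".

audit

Try well-connected → audit, unconnected → no audit:
  If types separate, audit earns payment 296 and no audit earns 113.
  Well-connected: audit gives 296 − 31 = 265; no audit gives 113 − 0 = 113. No deviation. ✓
  Unconnected: no audit gives 113 − 0 = 113; audit gives 296 − 234 = 62. No deviation. ✓
Both hold — the well-connected type sends audit.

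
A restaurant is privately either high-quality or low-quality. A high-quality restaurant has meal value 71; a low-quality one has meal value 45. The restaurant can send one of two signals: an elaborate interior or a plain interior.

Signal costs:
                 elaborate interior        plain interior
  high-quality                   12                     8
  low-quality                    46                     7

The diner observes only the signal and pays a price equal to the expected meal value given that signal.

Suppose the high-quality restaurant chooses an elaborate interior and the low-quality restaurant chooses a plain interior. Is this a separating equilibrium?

Yes

If types separate, elaborate interior earns payment 71 and plain interior earns 45.
High-quality: elaborate interior gives 71 − 12 = 59; plain interior gives 45 − 8 = 37. No deviation. ✓
Low-quality: plain interior gives 45 − 7 = 38; elaborate interior gives 71 − 46 = 25. No deviation. ✓
Neither type gains from mimicking the other.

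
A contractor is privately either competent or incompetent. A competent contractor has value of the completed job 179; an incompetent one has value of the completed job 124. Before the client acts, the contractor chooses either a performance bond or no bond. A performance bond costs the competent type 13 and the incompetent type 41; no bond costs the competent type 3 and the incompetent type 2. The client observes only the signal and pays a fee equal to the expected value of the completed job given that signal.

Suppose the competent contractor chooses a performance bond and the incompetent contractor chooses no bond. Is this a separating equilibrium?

No

Under separation the client infers type exactly: bond → competent (pays 179), no bond → incompetent (pays 124).
Competent: bond gives 179 − 13 = 166; no bond gives 124 − 3 = 121. No deviation. ✓
Incompetent: no bond gives 124 − 2 = 122; bond gives 179 − 41 = 138. Would deviate. ✗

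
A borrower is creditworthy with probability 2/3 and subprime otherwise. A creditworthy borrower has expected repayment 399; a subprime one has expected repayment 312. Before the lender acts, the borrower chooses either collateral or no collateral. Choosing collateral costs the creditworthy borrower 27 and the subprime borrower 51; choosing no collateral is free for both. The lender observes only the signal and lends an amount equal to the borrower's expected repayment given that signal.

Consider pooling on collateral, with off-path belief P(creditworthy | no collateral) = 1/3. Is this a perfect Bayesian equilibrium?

No

At the pooled signal (collateral) the lender holds the prior 2/3 and pays 2/3·399 + 1/3·312 = 370. Off-path (no collateral) belief 1/3 gives 1/3·399 + 2/3·312 = 341.
Creditworthy: collateral gives 370 − 27 = 343; no collateral gives 341 − 0 = 341. Stays. ✓
Subprime: collateral gives 370 − 51 = 319; no collateral gives 341 − 0 = 341. Deviates. ✗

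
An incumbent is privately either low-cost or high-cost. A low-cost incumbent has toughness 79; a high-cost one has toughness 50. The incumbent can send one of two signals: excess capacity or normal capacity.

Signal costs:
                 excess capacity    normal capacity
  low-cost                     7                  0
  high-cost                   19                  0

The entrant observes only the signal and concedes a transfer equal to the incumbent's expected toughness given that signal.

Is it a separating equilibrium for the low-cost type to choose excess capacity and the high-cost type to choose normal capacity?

No

Under separation the entrant infers type exactly: excess capacity → low-cost (pays 79), normal capacity → high-cost (pays 50).
Low-cost: excess capacity gives 79 − 7 = 72; normal capacity gives 50 − 0 = 50. No deviation. ✓
High-cost: normal capacity gives 50 − 0 = 50; excess capacity gives 79 − 19 = 60. Would deviate. ✗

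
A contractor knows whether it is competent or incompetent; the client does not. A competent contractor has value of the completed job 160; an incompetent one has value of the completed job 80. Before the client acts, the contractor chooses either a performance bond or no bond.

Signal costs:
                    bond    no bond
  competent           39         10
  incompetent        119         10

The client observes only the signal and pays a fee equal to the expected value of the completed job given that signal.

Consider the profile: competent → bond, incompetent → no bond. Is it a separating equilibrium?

Under separation the client infers type exactly: bond → competent (pays 160), no bond → incompetent (pays 80).
Competent: bond gives 160 − 39 = 121; no bond gives 80 − 10 = 70. No deviation. ✓
Incompetent: no bond gives 80 − 10 = 70; bond gives 160 − 119 = 41. No deviation. ✓
Neither type gains from mimicking the other.

Yes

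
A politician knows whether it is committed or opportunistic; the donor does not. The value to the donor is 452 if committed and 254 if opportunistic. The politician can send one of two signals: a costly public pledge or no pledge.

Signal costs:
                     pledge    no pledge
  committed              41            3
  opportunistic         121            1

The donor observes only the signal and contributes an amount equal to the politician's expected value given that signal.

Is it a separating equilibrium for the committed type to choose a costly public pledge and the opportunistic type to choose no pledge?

If types separate, pledge earns payment 452 and no pledge earns 254.
Committed: pledge gives 452 − 41 = 411; no pledge gives 254 − 3 = 251. No deviation. ✓
Opportunistic: no pledge gives 254 − 1 = 253; pledge gives 452 − 121 = 331. Would deviate. ✗

No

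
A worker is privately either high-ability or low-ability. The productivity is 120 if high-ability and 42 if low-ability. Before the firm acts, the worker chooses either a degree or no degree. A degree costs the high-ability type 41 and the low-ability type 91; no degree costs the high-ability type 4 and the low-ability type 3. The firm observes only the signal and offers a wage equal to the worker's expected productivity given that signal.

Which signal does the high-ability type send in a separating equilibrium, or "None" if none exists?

degree

Try high-ability → degree, low-ability → no degree:
  If types separate, degree earns payment 120 and no degree earns 42.
  High-ability: degree gives 120 − 41 = 79; no degree gives 42 − 4 = 38. No deviation. ✓
  Low-ability: no degree gives 42 − 3 = 39; degree gives 120 − 91 = 29. No deviation. ✓
Both hold — the high-ability type sends degree.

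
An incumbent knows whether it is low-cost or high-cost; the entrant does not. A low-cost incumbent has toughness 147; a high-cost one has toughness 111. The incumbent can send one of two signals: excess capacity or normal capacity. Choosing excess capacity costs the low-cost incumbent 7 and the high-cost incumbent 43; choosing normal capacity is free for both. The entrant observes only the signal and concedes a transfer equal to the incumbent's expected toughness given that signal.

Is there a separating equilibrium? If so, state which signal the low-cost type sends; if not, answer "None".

excess capacity

Try low-cost → excess capacity, high-cost → normal capacity:
  If types separate, excess capacity earns payment 147 and normal capacity earns 111.
  Low-cost: excess capacity gives 147 − 7 = 140; normal capacity gives 111 − 0 = 111. No deviation. ✓
  High-cost: normal capacity gives 111 − 0 = 111; excess capacity gives 147 − 43 = 104. No deviation. ✓
Both hold — the low-cost type sends excess capacity.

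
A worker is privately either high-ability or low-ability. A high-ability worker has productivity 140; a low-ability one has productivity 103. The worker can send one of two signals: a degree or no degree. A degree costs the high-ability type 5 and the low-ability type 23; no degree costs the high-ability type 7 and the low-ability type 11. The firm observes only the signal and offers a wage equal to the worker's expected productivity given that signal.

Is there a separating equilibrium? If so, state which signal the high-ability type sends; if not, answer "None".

None

Try high-ability → degree, low-ability → no degree:
  Under separation the firm infers type exactly: degree → high-ability (pays 140), no degree → low-ability (pays 103).
  High-ability: degree gives 140 − 5 = 135; no degree gives 103 − 7 = 96. No deviation. ✓
  Low-ability: no degree gives 103 − 11 = 92; degree gives 140 − 23 = 117. Would deviate. ✗
Try high-ability → no degree, low-ability → degree:
  Under separation the firm infers type exactly: no degree → high-ability (pays 140), degree → low-ability (pays 103).
  High-ability: no degree gives 140 − 7 = 133; degree gives 103 − 5 = 98. No deviation. ✓
  Low-ability: degree gives 103 − 23 = 80; no degree gives 140 − 11 = 129. Would deviate. ✗
Neither assignment is incentive-compatible.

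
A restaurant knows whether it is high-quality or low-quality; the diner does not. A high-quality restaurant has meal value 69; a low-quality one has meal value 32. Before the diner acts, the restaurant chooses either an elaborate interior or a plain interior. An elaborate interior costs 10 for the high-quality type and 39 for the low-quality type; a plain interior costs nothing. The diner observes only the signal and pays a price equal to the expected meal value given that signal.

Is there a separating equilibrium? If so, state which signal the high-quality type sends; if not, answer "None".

Try high-quality → elaborate interior, low-quality → plain interior:
  Under separation the diner infers type exactly: elaborate interior → high-quality (pays 69), plain interior → low-quality (pays 32).
  High-quality: elaborate interior gives 69 − 10 = 59; plain interior gives 32 − 0 = 32. No deviation. ✓
  Low-quality: plain interior gives 32 − 0 = 32; elaborate interior gives 69 − 39 = 30. No deviation. ✓
Both hold — the high-quality type sends elaborate interior.

elaborate interior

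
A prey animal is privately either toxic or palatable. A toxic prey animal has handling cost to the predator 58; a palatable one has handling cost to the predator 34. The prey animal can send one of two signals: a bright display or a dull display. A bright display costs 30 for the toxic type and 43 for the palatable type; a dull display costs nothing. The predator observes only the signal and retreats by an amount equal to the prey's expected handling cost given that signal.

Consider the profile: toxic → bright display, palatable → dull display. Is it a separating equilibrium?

No

Under separation the predator infers type exactly: bright display → toxic (pays 58), dull display → palatable (pays 34).
Toxic: bright display gives 58 − 30 = 28; dull display gives 34 − 0 = 34. Would deviate. ✗
Palatable: dull display gives 34 − 0 = 34; bright display gives 58 − 43 = 15. No deviation. ✓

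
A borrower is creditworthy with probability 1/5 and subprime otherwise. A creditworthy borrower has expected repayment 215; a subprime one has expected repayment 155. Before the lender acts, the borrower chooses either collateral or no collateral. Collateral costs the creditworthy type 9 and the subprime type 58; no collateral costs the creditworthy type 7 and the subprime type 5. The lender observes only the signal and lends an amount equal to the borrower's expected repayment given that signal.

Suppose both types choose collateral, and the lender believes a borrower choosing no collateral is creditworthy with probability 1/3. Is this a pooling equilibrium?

At the pooled signal (collateral) the lender holds the prior 1/5 and pays 1/5·215 + 4/5·155 = 167. Off-path (no collateral) belief 1/3 gives 1/3·215 + 2/3·155 = 175.
Creditworthy: collateral gives 167 − 9 = 158; no collateral gives 175 − 7 = 168. Deviates. ✗
Subprime: collateral gives 167 − 58 = 109; no collateral gives 175 − 5 = 170. Deviates. ✗

No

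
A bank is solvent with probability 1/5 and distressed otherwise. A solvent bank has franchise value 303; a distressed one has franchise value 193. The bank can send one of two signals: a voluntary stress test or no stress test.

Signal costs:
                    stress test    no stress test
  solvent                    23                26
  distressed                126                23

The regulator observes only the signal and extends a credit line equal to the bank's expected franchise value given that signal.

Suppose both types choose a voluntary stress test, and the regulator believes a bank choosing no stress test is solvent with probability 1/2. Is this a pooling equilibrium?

No

At the pooled signal (stress test) the regulator holds the prior 1/5 and pays 1/5·303 + 4/5·193 = 215. Off-path (no stress test) belief 1/2 gives 1/2·303 + 1/2·193 = 248.
Solvent: stress test gives 215 − 23 = 192; no stress test gives 248 − 26 = 222. Deviates. ✗
Distressed: stress test gives 215 − 126 = 89; no stress test gives 248 − 23 = 225. Deviates. ✗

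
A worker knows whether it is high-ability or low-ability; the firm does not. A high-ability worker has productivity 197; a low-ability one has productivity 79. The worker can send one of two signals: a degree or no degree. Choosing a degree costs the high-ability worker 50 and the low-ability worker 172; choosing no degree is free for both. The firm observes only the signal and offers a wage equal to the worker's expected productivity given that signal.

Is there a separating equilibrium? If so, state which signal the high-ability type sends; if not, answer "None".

Try high-ability → degree, low-ability → no degree:
  If types separate, degree earns payment 197 and no degree earns 79.
  High-ability: degree gives 197 − 50 = 147; no degree gives 79 − 0 = 79. No deviation. ✓
  Low-ability: no degree gives 79 − 0 = 79; degree gives 197 − 172 = 25. No deviation. ✓
Both hold — the high-ability type sends degree.

degree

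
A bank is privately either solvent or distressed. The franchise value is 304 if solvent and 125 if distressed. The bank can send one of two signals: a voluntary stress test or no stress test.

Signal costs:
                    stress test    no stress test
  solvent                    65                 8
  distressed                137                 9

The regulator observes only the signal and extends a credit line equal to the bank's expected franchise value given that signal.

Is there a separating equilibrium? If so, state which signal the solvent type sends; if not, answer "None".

Try solvent → stress test, distressed → no stress test:
  If types separate, stress test earns payment 304 and no stress test earns 125.
  Solvent: stress test gives 304 − 65 = 239; no stress test gives 125 − 8 = 117. No deviation. ✓
  Distressed: no stress test gives 125 − 9 = 116; stress test gives 304 − 137 = 167. Would deviate. ✗
Try solvent → no stress test, distressed → stress test:
  If types separate, no stress test earns payment 304 and stress test earns 125.
  Solvent: no stress test gives 304 − 8 = 296; stress test gives 125 − 65 = 60. No deviation. ✓
  Distressed: stress test gives 125 − 137 = -12; no stress test gives 304 − 9 = 295. Would deviate. ✗
Neither assignment is incentive-compatible.

None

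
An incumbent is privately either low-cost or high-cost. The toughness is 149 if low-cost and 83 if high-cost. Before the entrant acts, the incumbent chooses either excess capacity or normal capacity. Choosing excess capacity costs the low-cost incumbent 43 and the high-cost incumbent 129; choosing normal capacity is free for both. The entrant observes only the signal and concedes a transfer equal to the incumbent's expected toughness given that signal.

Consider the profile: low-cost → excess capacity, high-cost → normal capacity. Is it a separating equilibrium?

Yes

If types separate, excess capacity earns payment 149 and normal capacity earns 83.
Low-cost: excess capacity gives 149 − 43 = 106; normal capacity gives 83 − 0 = 83. No deviation. ✓
High-cost: normal capacity gives 83 − 0 = 83; excess capacity gives 149 − 129 = 20. No deviation. ✓
Neither type gains from mimicking the other.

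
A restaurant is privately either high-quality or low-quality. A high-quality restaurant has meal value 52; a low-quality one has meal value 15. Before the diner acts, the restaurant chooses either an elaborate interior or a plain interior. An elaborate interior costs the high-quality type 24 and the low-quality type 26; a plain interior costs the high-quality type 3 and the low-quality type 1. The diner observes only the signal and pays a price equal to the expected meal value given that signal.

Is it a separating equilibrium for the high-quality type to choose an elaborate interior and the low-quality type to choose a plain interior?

If types separate, elaborate interior earns payment 52 and plain interior earns 15.
High-quality: elaborate interior gives 52 − 24 = 28; plain interior gives 15 − 3 = 12. No deviation. ✓
Low-quality: plain interior gives 15 − 1 = 14; elaborate interior gives 52 − 26 = 26. Would deviate. ✗

No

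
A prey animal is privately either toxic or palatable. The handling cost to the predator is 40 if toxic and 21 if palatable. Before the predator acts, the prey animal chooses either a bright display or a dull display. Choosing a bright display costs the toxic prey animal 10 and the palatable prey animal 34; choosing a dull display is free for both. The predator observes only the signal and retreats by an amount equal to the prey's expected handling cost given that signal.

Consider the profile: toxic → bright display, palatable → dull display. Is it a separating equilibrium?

Yes

If types separate, bright display earns payment 40 and dull display earns 21.
Toxic: bright display gives 40 − 10 = 30; dull display gives 21 − 0 = 21. No deviation. ✓
Palatable: dull display gives 21 − 0 = 21; bright display gives 40 − 34 = 6. No deviation. ✓
Both incentive constraints hold.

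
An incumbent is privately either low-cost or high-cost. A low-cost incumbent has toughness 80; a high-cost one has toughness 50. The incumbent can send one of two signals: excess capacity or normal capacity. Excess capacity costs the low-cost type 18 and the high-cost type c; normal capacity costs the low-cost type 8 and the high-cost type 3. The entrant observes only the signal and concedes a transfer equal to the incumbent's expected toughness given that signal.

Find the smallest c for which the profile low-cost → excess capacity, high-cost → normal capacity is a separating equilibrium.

33

Under separation: excess capacity → low-cost (pays 80); normal capacity → high-cost (pays 50).
Low-cost: 80 − 18 = 62 ≥ 50 − 8 = 42. Holds regardless of c. ✓
High-cost: 50 − 3 ≥ 80 − c, so c ≥ 80 − 47 = 33.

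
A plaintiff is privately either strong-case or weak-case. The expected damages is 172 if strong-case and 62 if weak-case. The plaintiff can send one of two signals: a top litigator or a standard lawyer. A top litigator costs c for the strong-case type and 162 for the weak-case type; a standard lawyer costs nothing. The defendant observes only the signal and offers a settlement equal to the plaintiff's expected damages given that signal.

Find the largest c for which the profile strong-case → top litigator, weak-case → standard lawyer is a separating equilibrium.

110

Under separation: top litigator → strong-case (pays 172); standard lawyer → weak-case (pays 62).
Weak-case: 62 − 0 = 62 ≥ 172 − 162 = 10. Holds regardless of c. ✓
Strong-case: 172 − c ≥ 62 − 0, so c ≤ 172 − 62 = 110.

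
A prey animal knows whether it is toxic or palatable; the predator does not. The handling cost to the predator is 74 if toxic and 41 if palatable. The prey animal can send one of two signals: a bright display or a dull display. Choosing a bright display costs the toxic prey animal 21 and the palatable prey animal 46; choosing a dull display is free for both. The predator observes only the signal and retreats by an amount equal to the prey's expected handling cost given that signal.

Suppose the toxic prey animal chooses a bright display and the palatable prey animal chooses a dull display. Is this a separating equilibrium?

Yes

Under separation the predator infers type exactly: bright display → toxic (pays 74), dull display → palatable (pays 41).
Toxic: bright display gives 74 − 21 = 53; dull display gives 41 − 0 = 41. No deviation. ✓
Palatable: dull display gives 41 − 0 = 41; bright display gives 74 − 46 = 28. No deviation. ✓
Both incentive constraints hold.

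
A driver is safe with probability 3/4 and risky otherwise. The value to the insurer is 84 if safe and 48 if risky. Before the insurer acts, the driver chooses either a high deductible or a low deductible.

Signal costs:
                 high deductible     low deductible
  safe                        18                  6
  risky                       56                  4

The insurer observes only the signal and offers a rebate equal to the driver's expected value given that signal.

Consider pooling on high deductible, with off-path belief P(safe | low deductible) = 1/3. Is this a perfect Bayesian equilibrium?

On the equilibrium path (high deductible) the insurer holds the prior 3/4 and pays 3/4·84 + 1/4·48 = 75. Off-path (low deductible) belief 1/3 gives 1/3·84 + 2/3·48 = 60.
Safe: high deductible gives 75 − 18 = 57; low deductible gives 60 − 6 = 54. Stays. ✓
Risky: high deductible gives 75 − 56 = 19; low deductible gives 60 − 4 = 56. Deviates. ✗

No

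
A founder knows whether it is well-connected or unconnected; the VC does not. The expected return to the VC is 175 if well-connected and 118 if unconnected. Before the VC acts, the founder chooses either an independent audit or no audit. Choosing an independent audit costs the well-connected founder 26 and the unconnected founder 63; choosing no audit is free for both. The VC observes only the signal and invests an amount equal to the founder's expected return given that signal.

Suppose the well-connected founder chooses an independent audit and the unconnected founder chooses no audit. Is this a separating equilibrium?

Yes

If types separate, audit earns payment 175 and no audit earns 118.
Well-connected: audit gives 175 − 26 = 149; no audit gives 118 − 0 = 118. No deviation. ✓
Unconnected: no audit gives 118 − 0 = 118; audit gives 175 − 63 = 112. No deviation. ✓
Neither type gains from mimicking the other.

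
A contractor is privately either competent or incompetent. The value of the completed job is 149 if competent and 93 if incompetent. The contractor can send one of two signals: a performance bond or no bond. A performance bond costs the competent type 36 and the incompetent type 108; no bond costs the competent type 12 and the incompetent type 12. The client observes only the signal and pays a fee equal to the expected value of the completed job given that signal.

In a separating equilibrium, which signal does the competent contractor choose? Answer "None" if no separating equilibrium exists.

bond

Try competent → bond, incompetent → no bond:
  If types separate, bond earns payment 149 and no bond earns 93.
  Competent: bond gives 149 − 36 = 113; no bond gives 93 − 12 = 81. No deviation. ✓
  Incompetent: no bond gives 93 − 12 = 81; bond gives 149 − 108 = 41. No deviation. ✓
Both hold — the competent type sends bond.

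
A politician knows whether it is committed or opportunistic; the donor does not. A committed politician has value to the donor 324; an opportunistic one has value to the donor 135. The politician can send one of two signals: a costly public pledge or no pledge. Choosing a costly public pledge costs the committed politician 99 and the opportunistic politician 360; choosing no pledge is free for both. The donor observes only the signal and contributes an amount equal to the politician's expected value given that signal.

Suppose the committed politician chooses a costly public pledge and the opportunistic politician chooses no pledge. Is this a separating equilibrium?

Under separation the donor infers type exactly: pledge → committed (pays 324), no pledge → opportunistic (pays 135).
Committed: pledge gives 324 − 99 = 225; no pledge gives 135 − 0 = 135. No deviation. ✓
Opportunistic: no pledge gives 135 − 0 = 135; pledge gives 324 − 360 = -36. No deviation. ✓
Both incentive constraints hold.

Yes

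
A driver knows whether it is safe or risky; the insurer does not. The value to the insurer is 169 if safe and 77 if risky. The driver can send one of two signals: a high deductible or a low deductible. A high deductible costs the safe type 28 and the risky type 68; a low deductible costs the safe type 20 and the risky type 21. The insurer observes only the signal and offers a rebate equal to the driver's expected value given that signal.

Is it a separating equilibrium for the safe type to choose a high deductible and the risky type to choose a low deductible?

If types separate, high deductible earns payment 169 and low deductible earns 77.
Safe: high deductible gives 169 − 28 = 141; low deductible gives 77 − 20 = 57. No deviation. ✓
Risky: low deductible gives 77 − 21 = 56; high deductible gives 169 − 68 = 101. Would deviate. ✗

No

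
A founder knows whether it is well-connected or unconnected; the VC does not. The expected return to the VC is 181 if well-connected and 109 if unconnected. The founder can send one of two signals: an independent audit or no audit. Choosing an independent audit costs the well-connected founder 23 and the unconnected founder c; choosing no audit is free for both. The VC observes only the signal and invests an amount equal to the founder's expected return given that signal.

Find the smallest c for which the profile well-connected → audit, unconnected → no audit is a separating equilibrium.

72

Under separation: audit → well-connected (pays 181); no audit → unconnected (pays 109).
Well-connected: 181 − 23 = 158 ≥ 109 − 0 = 109. Holds regardless of c. ✓
Unconnected: 109 − 0 ≥ 181 − c, so c ≥ 181 − 109 = 72.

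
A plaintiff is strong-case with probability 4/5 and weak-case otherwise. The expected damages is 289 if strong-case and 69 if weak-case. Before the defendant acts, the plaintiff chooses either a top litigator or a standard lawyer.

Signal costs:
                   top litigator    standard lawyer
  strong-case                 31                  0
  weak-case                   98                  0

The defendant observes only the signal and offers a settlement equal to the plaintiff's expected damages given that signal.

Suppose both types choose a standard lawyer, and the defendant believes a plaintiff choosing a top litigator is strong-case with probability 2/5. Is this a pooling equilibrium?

On the equilibrium path (standard lawyer) the defendant holds the prior 4/5 and pays 4/5·289 + 1/5·69 = 245. Off-path (top litigator) belief 2/5 gives 2/5·289 + 3/5·69 = 157.
Strong-case: standard lawyer gives 245 − 0 = 245; top litigator gives 157 − 31 = 126. Stays. ✓
Weak-case: standard lawyer gives 245 − 0 = 245; top litigator gives 157 − 98 = 59. Stays. ✓
Beliefs are Bayes-consistent on-path and both types best-respond.

Yes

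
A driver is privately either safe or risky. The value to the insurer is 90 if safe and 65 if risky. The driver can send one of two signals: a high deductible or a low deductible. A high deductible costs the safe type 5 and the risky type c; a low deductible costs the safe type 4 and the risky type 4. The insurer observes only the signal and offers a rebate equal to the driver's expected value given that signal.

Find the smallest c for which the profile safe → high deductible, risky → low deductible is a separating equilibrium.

29

Under separation: high deductible → safe (pays 90); low deductible → risky (pays 65).
Safe: 90 − 5 = 85 ≥ 65 − 4 = 61. Holds regardless of c. ✓
Risky: 65 − 4 ≥ 90 − c, so c ≥ 90 − 61 = 29.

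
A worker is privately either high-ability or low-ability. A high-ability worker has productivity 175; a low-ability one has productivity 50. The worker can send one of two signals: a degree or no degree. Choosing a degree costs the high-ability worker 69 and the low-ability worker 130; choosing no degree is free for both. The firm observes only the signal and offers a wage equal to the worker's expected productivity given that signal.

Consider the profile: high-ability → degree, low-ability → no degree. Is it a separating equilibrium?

Yes

If types separate, degree earns payment 175 and no degree earns 50.
High-ability: degree gives 175 − 69 = 106; no degree gives 50 − 0 = 50. No deviation. ✓
Low-ability: no degree gives 50 − 0 = 50; degree gives 175 − 130 = 45. No deviation. ✓
Both incentive constraints hold.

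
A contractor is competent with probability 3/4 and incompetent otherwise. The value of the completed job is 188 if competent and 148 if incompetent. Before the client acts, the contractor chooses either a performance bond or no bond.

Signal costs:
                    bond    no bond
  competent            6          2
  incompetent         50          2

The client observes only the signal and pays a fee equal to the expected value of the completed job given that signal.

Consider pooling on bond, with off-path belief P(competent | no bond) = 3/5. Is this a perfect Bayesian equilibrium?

At the pooled signal (bond) the client holds the prior 3/4 and pays 3/4·188 + 1/4·148 = 178. Off-path (no bond) belief 3/5 gives 3/5·188 + 2/5·148 = 172.
Competent: bond gives 178 − 6 = 172; no bond gives 172 − 2 = 170. Stays. ✓
Incompetent: bond gives 178 − 50 = 128; no bond gives 172 − 2 = 170. Deviates. ✗

No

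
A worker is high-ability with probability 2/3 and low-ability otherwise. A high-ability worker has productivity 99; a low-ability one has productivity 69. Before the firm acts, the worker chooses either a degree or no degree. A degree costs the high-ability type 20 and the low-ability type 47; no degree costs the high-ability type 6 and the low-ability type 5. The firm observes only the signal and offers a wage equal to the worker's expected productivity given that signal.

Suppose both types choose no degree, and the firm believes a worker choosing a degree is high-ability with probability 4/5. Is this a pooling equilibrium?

On the equilibrium path (no degree) the firm holds the prior 2/3 and pays 2/3·99 + 1/3·69 = 89. Off-path (degree) belief 4/5 gives 4/5·99 + 1/5·69 = 93.
High-ability: no degree gives 89 − 6 = 83; degree gives 93 − 20 = 73. Stays. ✓
Low-ability: no degree gives 89 − 5 = 84; degree gives 93 − 47 = 46. Stays. ✓
Beliefs are Bayes-consistent on-path and both types best-respond.

Yes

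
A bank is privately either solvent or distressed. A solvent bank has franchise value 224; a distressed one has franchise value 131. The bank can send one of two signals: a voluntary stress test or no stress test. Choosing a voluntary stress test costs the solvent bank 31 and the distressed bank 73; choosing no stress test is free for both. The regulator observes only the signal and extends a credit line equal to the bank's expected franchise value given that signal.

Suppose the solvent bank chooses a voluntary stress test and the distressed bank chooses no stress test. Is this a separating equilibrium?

Under separation the regulator infers type exactly: stress test → solvent (pays 224), no stress test → distressed (pays 131).
Solvent: stress test gives 224 − 31 = 193; no stress test gives 131 − 0 = 131. No deviation. ✓
Distressed: no stress test gives 131 − 0 = 131; stress test gives 224 − 73 = 151. Would deviate. ✗

No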